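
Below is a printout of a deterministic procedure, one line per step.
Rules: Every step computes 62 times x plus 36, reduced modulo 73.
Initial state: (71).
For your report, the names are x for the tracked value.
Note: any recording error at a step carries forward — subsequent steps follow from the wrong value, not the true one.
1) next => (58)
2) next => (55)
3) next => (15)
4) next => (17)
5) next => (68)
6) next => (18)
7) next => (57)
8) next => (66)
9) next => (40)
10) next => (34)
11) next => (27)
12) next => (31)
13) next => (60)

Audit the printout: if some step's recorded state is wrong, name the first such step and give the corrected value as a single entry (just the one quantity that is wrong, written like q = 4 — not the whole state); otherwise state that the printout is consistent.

1. x = (62*71 + 36) mod 73 = 58 (consistent with the printout)
2. x = (62*58 + 36) mod 73 = 55 (exactly as logged)
3. x = (62*55 + 36) mod 73 = 15 (confirmed correct)
4. x = (62*15 + 36) mod 73 = 17 (same as recorded)
5. x = (62*17 + 36) mod 73 = 68 (confirmed correct)
6. x = (62*68 + 36) mod 73 = 18 (no discrepancy)
7. x = (62*18 + 36) mod 73 = 57 (matches)
8. x = (62*57 + 36) mod 73 = 66 (in agreement)
9. x = (62*66 + 36) mod 73 = 40 (checks out)
10. x = (62*40 + 36) mod 73 = 34 (no discrepancy)
11. x = (62*34 + 36) mod 73 = 27 (no discrepancy)
12. x = (62*27 + 36) mod 73 = 31 (agrees with the printout)
13. x = (62*31 + 36) mod 73 = 60 (no discrepancy)
Nothing is out of place; the run is error-free.

no error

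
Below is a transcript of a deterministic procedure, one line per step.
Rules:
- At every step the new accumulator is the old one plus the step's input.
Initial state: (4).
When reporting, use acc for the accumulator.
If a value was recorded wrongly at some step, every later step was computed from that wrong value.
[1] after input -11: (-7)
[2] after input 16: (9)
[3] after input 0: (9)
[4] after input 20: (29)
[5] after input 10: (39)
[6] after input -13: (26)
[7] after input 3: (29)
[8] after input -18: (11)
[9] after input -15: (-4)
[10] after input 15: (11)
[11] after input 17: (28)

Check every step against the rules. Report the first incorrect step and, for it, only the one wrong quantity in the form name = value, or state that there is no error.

step 1: acc = 4 + -11 = -7 -> no discrepancy
step 2: acc = -7 + 16 = 9 -> checks out
step 3: acc = 9 + 0 = 9 -> verified
step 4: acc = 9 + 20 = 29 -> same as recorded
step 5: acc = 29 + 10 = 39 -> exactly as logged
step 6: acc = 39 + -13 = 26 -> confirmed correct
step 7: acc = 26 + 3 = 29 -> exactly as logged
step 8: acc = 29 + -18 = 11 -> same as recorded
step 9: acc = 11 + -15 = -4 -> confirmed correct
step 10: acc = -4 + 15 = 11 -> in agreement
step 11: acc = 11 + 17 = 28 -> exactly as logged
All steps check out; nothing to correct.

no error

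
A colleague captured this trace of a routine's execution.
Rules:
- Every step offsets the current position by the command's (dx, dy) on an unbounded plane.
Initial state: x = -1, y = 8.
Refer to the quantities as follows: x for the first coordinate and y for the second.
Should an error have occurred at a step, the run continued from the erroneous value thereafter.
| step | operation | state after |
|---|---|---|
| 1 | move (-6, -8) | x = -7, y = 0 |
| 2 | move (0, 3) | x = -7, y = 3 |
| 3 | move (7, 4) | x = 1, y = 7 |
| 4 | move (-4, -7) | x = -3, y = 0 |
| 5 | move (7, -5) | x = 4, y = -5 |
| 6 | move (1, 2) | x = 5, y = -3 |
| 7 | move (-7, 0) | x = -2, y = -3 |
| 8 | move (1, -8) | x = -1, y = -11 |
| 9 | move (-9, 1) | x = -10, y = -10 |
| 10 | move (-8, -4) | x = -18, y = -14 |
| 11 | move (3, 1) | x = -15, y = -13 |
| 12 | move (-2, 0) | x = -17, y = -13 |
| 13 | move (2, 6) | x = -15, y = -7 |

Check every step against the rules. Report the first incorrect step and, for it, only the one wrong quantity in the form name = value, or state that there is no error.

Step 1: x = -1 + (-6) = -7, y = 8 + (-8) = 0 — matches.
Step 2: x = -7 + (0) = -7, y = 0 + (3) = 3 — confirmed correct.
Step 3: x = -7 + (7) = 0, y = 3 + (4) = 7 — the entry is off here.
The audit stops at step 3: the recorded entry is wrong and should be x = 0.

step 3, x = 0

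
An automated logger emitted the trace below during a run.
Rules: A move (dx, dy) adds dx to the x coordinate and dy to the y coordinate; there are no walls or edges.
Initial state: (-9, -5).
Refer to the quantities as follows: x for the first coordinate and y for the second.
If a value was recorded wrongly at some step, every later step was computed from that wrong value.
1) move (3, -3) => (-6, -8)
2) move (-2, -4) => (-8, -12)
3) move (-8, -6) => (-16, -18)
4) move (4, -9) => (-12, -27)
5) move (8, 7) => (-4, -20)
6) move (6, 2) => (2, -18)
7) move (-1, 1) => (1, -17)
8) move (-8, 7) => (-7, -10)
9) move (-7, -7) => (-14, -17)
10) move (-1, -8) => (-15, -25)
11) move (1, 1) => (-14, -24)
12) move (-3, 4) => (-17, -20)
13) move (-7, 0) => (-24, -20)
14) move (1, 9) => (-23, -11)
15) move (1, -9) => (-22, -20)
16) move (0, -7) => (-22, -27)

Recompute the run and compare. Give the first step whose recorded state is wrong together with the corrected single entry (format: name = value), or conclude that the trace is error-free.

no error

1. x = -9 + (3) = -6, y = -5 + (-3) = -8 (checks out)
2. x = -6 + (-2) = -8, y = -8 + (-4) = -12 (no discrepancy)
3. x = -8 + (-8) = -16, y = -12 + (-6) = -18 (consistent with the trace)
4. x = -16 + (4) = -12, y = -18 + (-9) = -27 (in agreement)
5. x = -12 + (8) = -4, y = -27 + (7) = -20 (agrees with the trace)
6. x = -4 + (6) = 2, y = -20 + (2) = -18 (matches)
7. x = 2 + (-1) = 1, y = -18 + (1) = -17 (verified)
8. x = 1 + (-8) = -7, y = -17 + (7) = -10 (verified)
9. x = -7 + (-7) = -14, y = -10 + (-7) = -17 (verified)
10. x = -14 + (-1) = -15, y = -17 + (-8) = -25 (consistent with the trace)
11. x = -15 + (1) = -14, y = -25 + (1) = -24 (consistent with the trace)
12. x = -14 + (-3) = -17, y = -24 + (4) = -20 (matches)
13. x = -17 + (-7) = -24, y = -20 + (0) = -20 (matches)
14. x = -24 + (1) = -23, y = -20 + (9) = -11 (consistent with the trace)
15. x = -23 + (1) = -22, y = -11 + (-9) = -20 (in agreement)
16. x = -22 + (0) = -22, y = -20 + (-7) = -27 (checks out)
The whole run recomputes cleanly — no discrepancies.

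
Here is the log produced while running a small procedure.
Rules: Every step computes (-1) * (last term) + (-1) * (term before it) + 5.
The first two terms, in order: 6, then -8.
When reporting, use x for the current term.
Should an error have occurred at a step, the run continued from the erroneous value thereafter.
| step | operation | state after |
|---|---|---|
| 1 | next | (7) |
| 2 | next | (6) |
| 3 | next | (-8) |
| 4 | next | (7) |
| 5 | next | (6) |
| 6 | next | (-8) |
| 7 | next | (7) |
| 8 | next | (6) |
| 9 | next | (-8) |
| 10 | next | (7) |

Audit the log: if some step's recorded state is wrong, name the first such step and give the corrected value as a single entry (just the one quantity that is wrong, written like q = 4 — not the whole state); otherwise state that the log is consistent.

step 1: x = -1*(-8) + (-1)*(6) + (5) = 7 -> in agreement
step 2: x = -1*(7) + (-1)*(-8) + (5) = 6 -> confirmed correct
step 3: x = -1*(6) + (-1)*(7) + (5) = -8 -> agrees with the log
step 4: x = -1*(-8) + (-1)*(6) + (5) = 7 -> consistent with the log
step 5: x = -1*(7) + (-1)*(-8) + (5) = 6 -> in agreement
step 6: x = -1*(6) + (-1)*(7) + (5) = -8 -> checks out
step 7: x = -1*(-8) + (-1)*(6) + (5) = 7 -> checks out
step 8: x = -1*(7) + (-1)*(-8) + (5) = 6 -> agrees with the log
step 9: x = -1*(6) + (-1)*(7) + (5) = -8 -> exactly as logged
step 10: x = -1*(-8) + (-1)*(6) + (5) = 7 -> no discrepancy
The recomputation confirms every line.

no error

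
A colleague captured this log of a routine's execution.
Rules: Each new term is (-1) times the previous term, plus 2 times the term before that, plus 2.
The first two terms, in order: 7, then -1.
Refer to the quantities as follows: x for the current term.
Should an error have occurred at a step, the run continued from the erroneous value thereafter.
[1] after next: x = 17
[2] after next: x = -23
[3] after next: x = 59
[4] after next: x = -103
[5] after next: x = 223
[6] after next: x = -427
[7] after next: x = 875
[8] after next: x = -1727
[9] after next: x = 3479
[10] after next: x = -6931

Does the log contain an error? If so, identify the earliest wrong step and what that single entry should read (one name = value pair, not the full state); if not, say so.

step 1: x = -1*(-1) + (2)*(7) + (2) = 17 -> consistent with the log
step 2: x = -1*(17) + (2)*(-1) + (2) = -17 -> first mismatch against the log
First deviation found at step 2; the corrected entry is x = -17.

step 2, x = -17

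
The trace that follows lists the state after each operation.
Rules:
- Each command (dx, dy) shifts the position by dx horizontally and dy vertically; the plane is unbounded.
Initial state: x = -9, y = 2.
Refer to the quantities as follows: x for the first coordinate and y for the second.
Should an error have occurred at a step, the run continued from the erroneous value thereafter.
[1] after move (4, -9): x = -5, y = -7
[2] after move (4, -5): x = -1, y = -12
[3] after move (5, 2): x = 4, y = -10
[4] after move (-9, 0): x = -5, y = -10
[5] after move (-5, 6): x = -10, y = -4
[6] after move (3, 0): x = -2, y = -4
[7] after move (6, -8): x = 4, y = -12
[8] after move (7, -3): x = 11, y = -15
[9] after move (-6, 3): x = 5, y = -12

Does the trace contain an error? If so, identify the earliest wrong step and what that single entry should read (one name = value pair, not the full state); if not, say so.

Recomputing the run from the initial state:
step 1: x = -5, y = -7
step 2: x = -1, y = -12
step 3: x = 4, y = -10
step 4: x = -5, y = -10
step 5: x = -10, y = -4
step 6: x = -7, y = -4
step 7: x = -1, y = -12
step 8: x = 6, y = -15
step 9: x = 0, y = -12
The first disagreement with the trace is at step 6, where the value should be x = -7.

step 6, x = -7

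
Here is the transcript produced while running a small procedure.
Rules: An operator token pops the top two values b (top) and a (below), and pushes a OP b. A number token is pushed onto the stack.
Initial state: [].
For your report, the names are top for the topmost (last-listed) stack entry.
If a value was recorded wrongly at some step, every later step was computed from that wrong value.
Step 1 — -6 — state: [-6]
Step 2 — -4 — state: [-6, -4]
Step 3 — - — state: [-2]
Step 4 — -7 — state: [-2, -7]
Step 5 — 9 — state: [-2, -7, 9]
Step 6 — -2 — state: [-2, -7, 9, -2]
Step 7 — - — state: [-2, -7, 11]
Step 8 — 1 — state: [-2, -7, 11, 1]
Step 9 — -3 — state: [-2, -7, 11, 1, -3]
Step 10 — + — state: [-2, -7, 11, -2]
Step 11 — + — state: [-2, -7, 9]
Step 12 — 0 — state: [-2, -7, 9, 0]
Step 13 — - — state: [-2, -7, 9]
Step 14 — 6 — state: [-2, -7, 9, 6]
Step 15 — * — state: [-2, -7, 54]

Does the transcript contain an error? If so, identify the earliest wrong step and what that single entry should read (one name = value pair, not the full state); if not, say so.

step 1: push -6: top = -6 -> no discrepancy
step 2: push -4: top = -4 -> same as recorded
step 3: -6 - -4 = -2 -> no discrepancy
step 4: push -7: top = -7 -> in agreement
step 5: push 9: top = 9 -> in agreement
step 6: push -2: top = -2 -> checks out
step 7: 9 - -2 = 11 -> checks out
step 8: push 1: top = 1 -> agrees with the transcript
step 9: push -3: top = -3 -> same as recorded
step 10: 1 + -3 = -2 -> checks out
step 11: 11 + -2 = 9 -> agrees with the transcript
step 12: push 0: top = 0 -> matches
step 13: 9 - 0 = 9 -> checks out
step 14: push 6: top = 6 -> same as recorded
step 15: 9 * 6 = 54 -> checks out
The whole run recomputes cleanly — no discrepancies.

no error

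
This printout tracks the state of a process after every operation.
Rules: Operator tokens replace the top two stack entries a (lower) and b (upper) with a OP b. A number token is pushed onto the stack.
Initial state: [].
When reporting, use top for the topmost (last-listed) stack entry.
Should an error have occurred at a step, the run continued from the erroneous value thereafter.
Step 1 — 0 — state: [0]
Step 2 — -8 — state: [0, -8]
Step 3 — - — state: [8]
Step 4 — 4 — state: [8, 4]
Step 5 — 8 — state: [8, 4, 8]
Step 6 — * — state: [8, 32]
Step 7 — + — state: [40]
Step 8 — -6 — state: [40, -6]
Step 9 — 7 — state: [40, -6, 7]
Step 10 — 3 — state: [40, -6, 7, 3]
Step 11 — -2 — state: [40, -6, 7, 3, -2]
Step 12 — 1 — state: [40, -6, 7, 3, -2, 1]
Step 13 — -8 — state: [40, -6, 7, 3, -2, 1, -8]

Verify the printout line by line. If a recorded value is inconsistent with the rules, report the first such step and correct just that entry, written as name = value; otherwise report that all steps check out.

step 1: push 0: top = 0 -> same as recorded
step 2: push -8: top = -8 -> exactly as logged
step 3: 0 - -8 = 8 -> same as recorded
step 4: push 4: top = 4 -> consistent with the printout
step 5: push 8: top = 8 -> consistent with the printout
step 6: 4 * 8 = 32 -> matches
step 7: 8 + 32 = 40 -> in agreement
step 8: push -6: top = -6 -> confirmed correct
step 9: push 7: top = 7 -> verified
step 10: push 3: top = 3 -> in agreement
step 11: push -2: top = -2 -> checks out
step 12: push 1: top = 1 -> checks out
step 13: push -8: top = -8 -> matches
Each recorded entry agrees with the recomputation.

no error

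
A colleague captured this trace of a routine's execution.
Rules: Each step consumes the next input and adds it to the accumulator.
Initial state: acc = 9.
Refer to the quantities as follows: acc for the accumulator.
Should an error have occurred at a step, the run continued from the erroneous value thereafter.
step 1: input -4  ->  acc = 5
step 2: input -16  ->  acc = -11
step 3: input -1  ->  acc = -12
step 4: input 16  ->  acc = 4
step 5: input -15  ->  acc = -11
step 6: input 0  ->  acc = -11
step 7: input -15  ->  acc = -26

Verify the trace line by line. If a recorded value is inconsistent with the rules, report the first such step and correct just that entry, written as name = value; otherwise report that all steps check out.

no error

1. acc = 9 + -4 = 5 (confirmed correct)
2. acc = 5 + -16 = -11 (verified)
3. acc = -11 + -1 = -12 (exactly as logged)
4. acc = -12 + 16 = 4 (consistent with the trace)
5. acc = 4 + -15 = -11 (in agreement)
6. acc = -11 + 0 = -11 (agrees with the trace)
7. acc = -11 + -15 = -26 (agrees with the trace)
Each recorded entry agrees with the recomputation.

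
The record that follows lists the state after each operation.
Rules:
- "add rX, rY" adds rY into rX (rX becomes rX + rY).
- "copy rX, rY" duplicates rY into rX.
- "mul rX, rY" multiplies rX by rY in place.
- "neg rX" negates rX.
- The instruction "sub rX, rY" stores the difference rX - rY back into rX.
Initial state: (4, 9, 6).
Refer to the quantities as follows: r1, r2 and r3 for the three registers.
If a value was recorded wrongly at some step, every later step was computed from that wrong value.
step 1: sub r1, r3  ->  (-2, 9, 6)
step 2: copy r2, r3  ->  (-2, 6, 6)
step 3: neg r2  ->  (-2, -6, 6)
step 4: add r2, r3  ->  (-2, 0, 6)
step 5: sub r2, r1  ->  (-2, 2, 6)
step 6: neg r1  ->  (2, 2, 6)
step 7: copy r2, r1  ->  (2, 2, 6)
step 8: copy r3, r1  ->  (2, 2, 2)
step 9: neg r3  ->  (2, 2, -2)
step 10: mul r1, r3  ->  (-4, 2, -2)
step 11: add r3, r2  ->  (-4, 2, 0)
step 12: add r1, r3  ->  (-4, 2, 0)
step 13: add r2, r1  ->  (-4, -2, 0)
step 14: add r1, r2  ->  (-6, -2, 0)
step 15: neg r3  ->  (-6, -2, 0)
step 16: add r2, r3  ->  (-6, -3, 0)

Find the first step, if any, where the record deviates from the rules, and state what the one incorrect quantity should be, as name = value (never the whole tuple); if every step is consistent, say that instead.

Step 1: r1 = 4 - 6 = -2 — verified.
Step 2: r2 = 6 — confirmed correct.
Step 3: r2 = -(6) = -6 — no discrepancy.
Step 4: r2 = -6 + 6 = 0 — agrees with the record.
Step 5: r2 = 0 - -2 = 2 — same as recorded.
Step 6: r1 = -(-2) = 2 — confirmed correct.
Step 7: r2 = 2 — confirmed correct.
Step 8: r3 = 2 — no discrepancy.
Step 9: r3 = -(2) = -2 — exactly as logged.
Step 10: r1 = 2 * -2 = -4 — in agreement.
Step 11: r3 = -2 + 2 = 0 — no discrepancy.
Step 12: r1 = -4 + 0 = -4 — matches.
Step 13: r2 = 2 + -4 = -2 — consistent with the record.
Step 14: r1 = -4 + -2 = -6 — checks out.
Step 15: r3 = -(0) = 0 — matches.
Step 16: r2 = -2 + 0 = -2 — first mismatch against the record.
First deviation found at step 16; the corrected entry is r2 = -2.

step 16, r2 = -2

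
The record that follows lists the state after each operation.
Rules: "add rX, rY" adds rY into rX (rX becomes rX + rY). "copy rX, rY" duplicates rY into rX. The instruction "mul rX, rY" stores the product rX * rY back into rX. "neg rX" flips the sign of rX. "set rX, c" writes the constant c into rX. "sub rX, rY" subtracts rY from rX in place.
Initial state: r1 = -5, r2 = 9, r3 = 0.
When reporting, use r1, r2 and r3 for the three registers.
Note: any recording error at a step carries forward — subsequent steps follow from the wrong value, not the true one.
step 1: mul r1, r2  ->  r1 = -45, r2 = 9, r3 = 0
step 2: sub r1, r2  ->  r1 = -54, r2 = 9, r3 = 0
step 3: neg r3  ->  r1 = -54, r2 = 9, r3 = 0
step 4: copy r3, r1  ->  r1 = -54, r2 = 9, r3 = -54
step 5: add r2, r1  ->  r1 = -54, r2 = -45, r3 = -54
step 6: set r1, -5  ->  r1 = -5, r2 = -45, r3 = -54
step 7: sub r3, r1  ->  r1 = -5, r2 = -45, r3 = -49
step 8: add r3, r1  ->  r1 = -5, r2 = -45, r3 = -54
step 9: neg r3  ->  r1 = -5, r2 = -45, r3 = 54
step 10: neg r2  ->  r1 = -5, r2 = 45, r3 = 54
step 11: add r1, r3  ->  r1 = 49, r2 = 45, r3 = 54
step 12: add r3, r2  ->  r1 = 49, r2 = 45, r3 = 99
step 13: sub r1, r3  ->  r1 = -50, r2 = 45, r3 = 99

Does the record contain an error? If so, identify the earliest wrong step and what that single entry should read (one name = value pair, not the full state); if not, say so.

no error

Recomputing the run from the initial state:
step 1: r1 = -45, r2 = 9, r3 = 0
step 2: r1 = -54, r2 = 9, r3 = 0
step 3: r1 = -54, r2 = 9, r3 = 0
step 4: r1 = -54, r2 = 9, r3 = -54
step 5: r1 = -54, r2 = -45, r3 = -54
step 6: r1 = -5, r2 = -45, r3 = -54
step 7: r1 = -5, r2 = -45, r3 = -49
step 8: r1 = -5, r2 = -45, r3 = -54
step 9: r1 = -5, r2 = -45, r3 = 54
step 10: r1 = -5, r2 = 45, r3 = 54
step 11: r1 = 49, r2 = 45, r3 = 54
step 12: r1 = 49, r2 = 45, r3 = 99
step 13: r1 = -50, r2 = 45, r3 = 99
This matches the record at every step.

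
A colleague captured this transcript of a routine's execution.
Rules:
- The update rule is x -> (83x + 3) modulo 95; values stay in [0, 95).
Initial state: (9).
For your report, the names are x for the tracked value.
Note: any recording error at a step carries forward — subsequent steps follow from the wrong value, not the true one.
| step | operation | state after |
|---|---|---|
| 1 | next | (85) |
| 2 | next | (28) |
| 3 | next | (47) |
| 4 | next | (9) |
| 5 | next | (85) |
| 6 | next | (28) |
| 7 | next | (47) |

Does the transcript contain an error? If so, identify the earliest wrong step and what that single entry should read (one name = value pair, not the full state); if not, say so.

1. x = (83*9 + 3) mod 95 = 85 (consistent with the transcript)
2. x = (83*85 + 3) mod 95 = 28 (same as recorded)
3. x = (83*28 + 3) mod 95 = 47 (exactly as logged)
4. x = (83*47 + 3) mod 95 = 9 (checks out)
5. x = (83*9 + 3) mod 95 = 85 (same as recorded)
6. x = (83*85 + 3) mod 95 = 28 (consistent with the transcript)
7. x = (83*28 + 3) mod 95 = 47 (confirmed correct)
All steps check out; nothing to correct.

no error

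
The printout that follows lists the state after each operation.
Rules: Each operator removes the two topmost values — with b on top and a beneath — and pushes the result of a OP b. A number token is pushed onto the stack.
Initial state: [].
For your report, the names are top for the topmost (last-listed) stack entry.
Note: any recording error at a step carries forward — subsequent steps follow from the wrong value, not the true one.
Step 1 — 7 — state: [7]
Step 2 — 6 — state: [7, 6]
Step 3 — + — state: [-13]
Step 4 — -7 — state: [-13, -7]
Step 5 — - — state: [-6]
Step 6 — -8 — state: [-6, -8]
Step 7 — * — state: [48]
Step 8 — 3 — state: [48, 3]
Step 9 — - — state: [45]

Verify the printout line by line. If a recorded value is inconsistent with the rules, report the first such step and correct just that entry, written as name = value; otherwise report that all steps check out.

step 3, top = 13

1. push 7: top = 7 (matches)
2. push 6: top = 6 (consistent with the printout)
3. 7 + 6 = 13 (the printout disagrees here)
The earliest wrong entry is at step 3: it should read top = 13.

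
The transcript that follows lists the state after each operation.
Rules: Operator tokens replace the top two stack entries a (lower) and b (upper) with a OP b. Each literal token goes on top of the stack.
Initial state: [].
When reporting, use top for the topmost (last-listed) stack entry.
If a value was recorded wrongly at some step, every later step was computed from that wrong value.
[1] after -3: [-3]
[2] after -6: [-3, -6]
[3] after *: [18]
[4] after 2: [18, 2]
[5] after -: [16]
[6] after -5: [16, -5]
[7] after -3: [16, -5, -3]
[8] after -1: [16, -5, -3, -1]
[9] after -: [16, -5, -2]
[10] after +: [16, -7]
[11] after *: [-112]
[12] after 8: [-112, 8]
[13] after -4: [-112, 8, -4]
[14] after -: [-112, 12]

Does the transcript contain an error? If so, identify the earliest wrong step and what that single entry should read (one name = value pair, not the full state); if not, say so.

no error

Step 1: push -3: top = -3 — checks out.
Step 2: push -6: top = -6 — agrees with the transcript.
Step 3: -3 * -6 = 18 — verified.
Step 4: push 2: top = 2 — matches.
Step 5: 18 - 2 = 16 — in agreement.
Step 6: push -5: top = -5 — exactly as logged.
Step 7: push -3: top = -3 — confirmed correct.
Step 8: push -1: top = -1 — no discrepancy.
Step 9: -3 - -1 = -2 — consistent with the transcript.
Step 10: -5 + -2 = -7 — exactly as logged.
Step 11: 16 * -7 = -112 — verified.
Step 12: push 8: top = 8 — agrees with the transcript.
Step 13: push -4: top = -4 — checks out.
Step 14: 8 - -4 = 12 — agrees with the transcript.
All steps check out; nothing to correct.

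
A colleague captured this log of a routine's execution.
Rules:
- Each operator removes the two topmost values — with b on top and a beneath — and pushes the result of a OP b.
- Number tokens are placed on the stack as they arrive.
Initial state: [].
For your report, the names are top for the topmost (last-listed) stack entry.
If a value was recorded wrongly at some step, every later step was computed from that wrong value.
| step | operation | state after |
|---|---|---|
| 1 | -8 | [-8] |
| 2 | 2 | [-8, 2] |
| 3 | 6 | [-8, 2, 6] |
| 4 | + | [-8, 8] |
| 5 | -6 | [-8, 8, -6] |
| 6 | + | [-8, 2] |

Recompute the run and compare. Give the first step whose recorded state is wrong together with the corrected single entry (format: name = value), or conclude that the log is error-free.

no error

Step 1: push -8: top = -8 — no discrepancy.
Step 2: push 2: top = 2 — matches.
Step 3: push 6: top = 6 — verified.
Step 4: 2 + 6 = 8 — confirmed correct.
Step 5: push -6: top = -6 — agrees with the log.
Step 6: 8 + -6 = 2 — exactly as logged.
No step deviates from the rules.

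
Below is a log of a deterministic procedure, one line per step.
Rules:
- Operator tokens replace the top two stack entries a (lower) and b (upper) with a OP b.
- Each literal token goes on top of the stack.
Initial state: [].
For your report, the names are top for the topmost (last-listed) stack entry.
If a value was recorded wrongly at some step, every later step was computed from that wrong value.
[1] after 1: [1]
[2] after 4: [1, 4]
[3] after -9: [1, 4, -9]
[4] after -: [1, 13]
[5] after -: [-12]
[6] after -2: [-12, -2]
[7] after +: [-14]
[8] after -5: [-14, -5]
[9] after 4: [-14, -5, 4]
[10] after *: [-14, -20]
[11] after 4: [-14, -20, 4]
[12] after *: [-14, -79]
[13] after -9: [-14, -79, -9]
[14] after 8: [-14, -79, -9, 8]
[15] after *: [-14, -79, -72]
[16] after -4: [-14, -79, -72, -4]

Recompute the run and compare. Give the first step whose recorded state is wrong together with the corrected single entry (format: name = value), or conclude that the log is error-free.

step 12, top = -80

step 1: push 1: top = 1 -> confirmed correct
step 2: push 4: top = 4 -> consistent with the log
step 3: push -9: top = -9 -> agrees with the log
step 4: 4 - -9 = 13 -> matches
step 5: 1 - 13 = -12 -> in agreement
step 6: push -2: top = -2 -> same as recorded
step 7: -12 + -2 = -14 -> exactly as logged
step 8: push -5: top = -5 -> no discrepancy
step 9: push 4: top = 4 -> same as recorded
step 10: -5 * 4 = -20 -> same as recorded
step 11: push 4: top = 4 -> confirmed correct
step 12: -20 * 4 = -80 -> the recorded entry deviates here
Conclusion: step 12 carries the first error; the entry should be top = -80.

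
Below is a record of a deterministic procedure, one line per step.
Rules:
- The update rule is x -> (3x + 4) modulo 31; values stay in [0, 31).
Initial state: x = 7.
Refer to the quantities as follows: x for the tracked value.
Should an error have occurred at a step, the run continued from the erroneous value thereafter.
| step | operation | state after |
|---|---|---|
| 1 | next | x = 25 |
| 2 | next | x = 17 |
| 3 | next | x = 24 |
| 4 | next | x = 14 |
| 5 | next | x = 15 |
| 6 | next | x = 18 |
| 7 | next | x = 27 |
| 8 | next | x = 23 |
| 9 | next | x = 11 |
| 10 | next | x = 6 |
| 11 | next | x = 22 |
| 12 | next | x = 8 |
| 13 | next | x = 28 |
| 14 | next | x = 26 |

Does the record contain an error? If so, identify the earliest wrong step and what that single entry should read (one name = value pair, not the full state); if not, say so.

no error

1. x = (3*7 + 4) mod 31 = 25 (consistent with the record)
2. x = (3*25 + 4) mod 31 = 17 (verified)
3. x = (3*17 + 4) mod 31 = 24 (verified)
4. x = (3*24 + 4) mod 31 = 14 (same as recorded)
5. x = (3*14 + 4) mod 31 = 15 (confirmed correct)
6. x = (3*15 + 4) mod 31 = 18 (same as recorded)
7. x = (3*18 + 4) mod 31 = 27 (same as recorded)
8. x = (3*27 + 4) mod 31 = 23 (consistent with the record)
9. x = (3*23 + 4) mod 31 = 11 (confirmed correct)
10. x = (3*11 + 4) mod 31 = 6 (verified)
11. x = (3*6 + 4) mod 31 = 22 (confirmed correct)
12. x = (3*22 + 4) mod 31 = 8 (checks out)
13. x = (3*8 + 4) mod 31 = 28 (matches)
14. x = (3*28 + 4) mod 31 = 26 (no discrepancy)
The recomputation confirms every line.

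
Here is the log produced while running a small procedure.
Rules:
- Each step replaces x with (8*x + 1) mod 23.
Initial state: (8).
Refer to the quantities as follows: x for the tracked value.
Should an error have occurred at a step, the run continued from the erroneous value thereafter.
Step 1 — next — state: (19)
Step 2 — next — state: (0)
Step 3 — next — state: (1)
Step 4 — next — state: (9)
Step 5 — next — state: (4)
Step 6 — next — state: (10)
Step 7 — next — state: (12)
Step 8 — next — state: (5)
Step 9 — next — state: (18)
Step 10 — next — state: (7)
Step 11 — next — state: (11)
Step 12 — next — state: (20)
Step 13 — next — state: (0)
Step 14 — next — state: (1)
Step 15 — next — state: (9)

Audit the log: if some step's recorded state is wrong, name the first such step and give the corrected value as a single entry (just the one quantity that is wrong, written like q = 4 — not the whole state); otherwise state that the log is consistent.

step 2, x = 15

Recomputing the run from the initial state:
step 1: x = 19
step 2: x = 15
step 3: x = 6
step 4: x = 3
step 5: x = 2
step 6: x = 17
step 7: x = 22
step 8: x = 16
step 9: x = 14
step 10: x = 21
step 11: x = 8
step 12: x = 19
step 13: x = 15
step 14: x = 6
step 15: x = 3
The first disagreement with the log is at step 2, where the value should be x = 15.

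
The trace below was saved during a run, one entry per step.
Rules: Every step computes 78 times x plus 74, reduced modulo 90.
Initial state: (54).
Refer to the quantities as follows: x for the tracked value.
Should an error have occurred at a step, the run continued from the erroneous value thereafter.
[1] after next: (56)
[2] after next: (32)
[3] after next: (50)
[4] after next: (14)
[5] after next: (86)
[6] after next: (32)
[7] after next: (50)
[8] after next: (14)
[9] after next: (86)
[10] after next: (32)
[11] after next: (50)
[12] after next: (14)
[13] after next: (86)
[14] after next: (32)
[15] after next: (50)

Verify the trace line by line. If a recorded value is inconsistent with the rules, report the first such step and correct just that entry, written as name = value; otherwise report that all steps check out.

Recomputing the run from the initial state:
step 1: x = 56
step 2: x = 32
step 3: x = 50
step 4: x = 14
step 5: x = 86
step 6: x = 32
step 7: x = 50
step 8: x = 14
step 9: x = 86
step 10: x = 32
step 11: x = 50
step 12: x = 14
step 13: x = 86
step 14: x = 32
step 15: x = 50
This matches the trace at every step.

no error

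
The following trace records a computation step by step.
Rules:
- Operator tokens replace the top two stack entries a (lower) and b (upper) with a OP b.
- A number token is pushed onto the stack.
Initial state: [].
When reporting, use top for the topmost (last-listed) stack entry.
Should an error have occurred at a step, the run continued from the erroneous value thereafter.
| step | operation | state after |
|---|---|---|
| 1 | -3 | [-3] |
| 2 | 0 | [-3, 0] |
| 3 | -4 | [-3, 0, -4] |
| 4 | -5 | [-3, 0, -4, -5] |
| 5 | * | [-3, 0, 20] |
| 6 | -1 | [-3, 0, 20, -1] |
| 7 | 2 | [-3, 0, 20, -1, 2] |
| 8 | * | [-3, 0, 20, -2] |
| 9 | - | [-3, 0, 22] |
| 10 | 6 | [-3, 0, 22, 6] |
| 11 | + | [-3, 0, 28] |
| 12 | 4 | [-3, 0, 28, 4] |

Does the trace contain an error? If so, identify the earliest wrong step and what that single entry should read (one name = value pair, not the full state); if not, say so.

1. push -3: top = -3 (consistent with the trace)
2. push 0: top = 0 (in agreement)
3. push -4: top = -4 (exactly as logged)
4. push -5: top = -5 (verified)
5. -4 * -5 = 20 (matches)
6. push -1: top = -1 (consistent with the trace)
7. push 2: top = 2 (verified)
8. -1 * 2 = -2 (same as recorded)
9. 20 - -2 = 22 (same as recorded)
10. push 6: top = 6 (same as recorded)
11. 22 + 6 = 28 (no discrepancy)
12. push 4: top = 4 (in agreement)
No step deviates from the rules.

no error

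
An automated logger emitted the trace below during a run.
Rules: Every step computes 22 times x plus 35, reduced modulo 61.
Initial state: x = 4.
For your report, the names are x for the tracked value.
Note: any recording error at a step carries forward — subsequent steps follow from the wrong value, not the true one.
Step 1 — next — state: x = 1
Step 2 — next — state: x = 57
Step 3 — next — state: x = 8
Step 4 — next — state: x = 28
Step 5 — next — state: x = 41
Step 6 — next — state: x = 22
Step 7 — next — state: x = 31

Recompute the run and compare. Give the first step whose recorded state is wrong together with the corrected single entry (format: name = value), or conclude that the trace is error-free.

no error

step 1: x = (22*4 + 35) mod 61 = 1 -> no discrepancy
step 2: x = (22*1 + 35) mod 61 = 57 -> confirmed correct
step 3: x = (22*57 + 35) mod 61 = 8 -> exactly as logged
step 4: x = (22*8 + 35) mod 61 = 28 -> same as recorded
step 5: x = (22*28 + 35) mod 61 = 41 -> exactly as logged
step 6: x = (22*41 + 35) mod 61 = 22 -> verified
step 7: x = (22*22 + 35) mod 61 = 31 -> same as recorded
All steps check out; nothing to correct.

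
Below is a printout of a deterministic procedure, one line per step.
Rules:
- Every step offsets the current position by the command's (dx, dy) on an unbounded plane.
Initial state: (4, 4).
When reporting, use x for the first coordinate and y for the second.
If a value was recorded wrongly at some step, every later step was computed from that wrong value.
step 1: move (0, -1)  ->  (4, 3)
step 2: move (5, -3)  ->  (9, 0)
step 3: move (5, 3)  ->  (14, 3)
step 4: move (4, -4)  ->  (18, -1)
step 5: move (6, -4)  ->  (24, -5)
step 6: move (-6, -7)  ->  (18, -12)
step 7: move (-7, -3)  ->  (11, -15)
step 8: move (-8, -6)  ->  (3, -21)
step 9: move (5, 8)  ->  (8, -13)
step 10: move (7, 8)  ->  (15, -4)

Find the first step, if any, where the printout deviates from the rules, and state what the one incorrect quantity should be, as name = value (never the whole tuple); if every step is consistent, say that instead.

step 10, y = -5

Recomputing the run from the initial state:
step 1: x = 4, y = 3
step 2: x = 9, y = 0
step 3: x = 14, y = 3
step 4: x = 18, y = -1
step 5: x = 24, y = -5
step 6: x = 18, y = -12
step 7: x = 11, y = -15
step 8: x = 3, y = -21
step 9: x = 8, y = -13
step 10: x = 15, y = -5
The first disagreement with the printout is at step 10, where the value should be y = -5.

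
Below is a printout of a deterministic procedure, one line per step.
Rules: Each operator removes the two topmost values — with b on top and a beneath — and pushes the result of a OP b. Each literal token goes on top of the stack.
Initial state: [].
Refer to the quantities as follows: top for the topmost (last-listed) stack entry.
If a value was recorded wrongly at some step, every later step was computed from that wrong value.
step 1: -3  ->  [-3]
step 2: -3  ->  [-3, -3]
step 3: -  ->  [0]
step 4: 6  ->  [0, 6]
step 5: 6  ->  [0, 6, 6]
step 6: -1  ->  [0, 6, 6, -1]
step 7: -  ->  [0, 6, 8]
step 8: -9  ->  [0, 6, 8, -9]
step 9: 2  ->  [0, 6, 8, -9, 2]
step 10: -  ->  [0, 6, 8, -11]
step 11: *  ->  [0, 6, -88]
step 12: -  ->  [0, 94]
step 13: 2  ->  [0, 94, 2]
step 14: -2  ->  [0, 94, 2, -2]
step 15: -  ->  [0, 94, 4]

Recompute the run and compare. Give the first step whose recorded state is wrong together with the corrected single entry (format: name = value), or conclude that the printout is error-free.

step 7, top = 7

Recomputing the run from the initial state:
step 1: [-3]
step 2: [-3, -3]
step 3: [0]
step 4: [0, 6]
step 5: [0, 6, 6]
step 6: [0, 6, 6, -1]
step 7: [0, 6, 7]
step 8: [0, 6, 7, -9]
step 9: [0, 6, 7, -9, 2]
step 10: [0, 6, 7, -11]
step 11: [0, 6, -77]
step 12: [0, 83]
step 13: [0, 83, 2]
step 14: [0, 83, 2, -2]
step 15: [0, 83, 4]
The first disagreement with the printout is at step 7, where the value should be top = 7.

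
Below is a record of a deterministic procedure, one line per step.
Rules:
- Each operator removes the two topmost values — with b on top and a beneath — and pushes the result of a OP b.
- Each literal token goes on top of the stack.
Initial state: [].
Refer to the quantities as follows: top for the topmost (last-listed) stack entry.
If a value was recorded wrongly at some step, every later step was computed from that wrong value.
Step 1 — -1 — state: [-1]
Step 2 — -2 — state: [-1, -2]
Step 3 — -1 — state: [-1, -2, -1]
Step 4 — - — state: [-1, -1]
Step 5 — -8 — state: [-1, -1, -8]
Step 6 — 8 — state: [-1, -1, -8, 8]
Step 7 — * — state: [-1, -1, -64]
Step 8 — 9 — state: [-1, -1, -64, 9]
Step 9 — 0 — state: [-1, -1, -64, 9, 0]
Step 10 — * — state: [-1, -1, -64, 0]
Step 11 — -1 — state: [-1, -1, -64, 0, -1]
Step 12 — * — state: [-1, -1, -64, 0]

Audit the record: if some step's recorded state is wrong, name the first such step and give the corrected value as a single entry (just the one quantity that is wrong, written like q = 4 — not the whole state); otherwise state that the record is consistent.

no error

Step 1: push -1: top = -1 — no discrepancy.
Step 2: push -2: top = -2 — exactly as logged.
Step 3: push -1: top = -1 — checks out.
Step 4: -2 - -1 = -1 — consistent with the record.
Step 5: push -8: top = -8 — in agreement.
Step 6: push 8: top = 8 — agrees with the record.
Step 7: -8 * 8 = -64 — matches.
Step 8: push 9: top = 9 — confirmed correct.
Step 9: push 0: top = 0 — confirmed correct.
Step 10: 9 * 0 = 0 — same as recorded.
Step 11: push -1: top = -1 — consistent with the record.
Step 12: 0 * -1 = 0 — consistent with the record.
All steps check out; nothing to correct.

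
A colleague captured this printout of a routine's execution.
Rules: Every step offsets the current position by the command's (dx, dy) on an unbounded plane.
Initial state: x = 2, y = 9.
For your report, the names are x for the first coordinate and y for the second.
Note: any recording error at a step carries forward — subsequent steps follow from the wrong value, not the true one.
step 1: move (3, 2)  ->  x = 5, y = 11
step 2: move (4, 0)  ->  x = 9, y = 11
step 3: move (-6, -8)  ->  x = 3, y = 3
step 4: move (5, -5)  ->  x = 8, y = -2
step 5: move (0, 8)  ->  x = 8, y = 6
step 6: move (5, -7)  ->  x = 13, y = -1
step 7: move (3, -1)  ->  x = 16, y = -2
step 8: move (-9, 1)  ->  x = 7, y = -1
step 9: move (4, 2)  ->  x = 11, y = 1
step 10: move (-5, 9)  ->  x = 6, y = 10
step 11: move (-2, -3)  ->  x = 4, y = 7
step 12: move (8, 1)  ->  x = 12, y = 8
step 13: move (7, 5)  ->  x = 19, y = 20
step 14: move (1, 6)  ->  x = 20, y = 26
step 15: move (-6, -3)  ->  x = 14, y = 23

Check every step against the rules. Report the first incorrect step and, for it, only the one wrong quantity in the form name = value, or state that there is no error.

1. x = 2 + (3) = 5, y = 9 + (2) = 11 (consistent with the printout)
2. x = 5 + (4) = 9, y = 11 + (0) = 11 (agrees with the printout)
3. x = 9 + (-6) = 3, y = 11 + (-8) = 3 (consistent with the printout)
4. x = 3 + (5) = 8, y = 3 + (-5) = -2 (exactly as logged)
5. x = 8 + (0) = 8, y = -2 + (8) = 6 (consistent with the printout)
6. x = 8 + (5) = 13, y = 6 + (-7) = -1 (exactly as logged)
7. x = 13 + (3) = 16, y = -1 + (-1) = -2 (confirmed correct)
8. x = 16 + (-9) = 7, y = -2 + (1) = -1 (no discrepancy)
9. x = 7 + (4) = 11, y = -1 + (2) = 1 (agrees with the printout)
10. x = 11 + (-5) = 6, y = 1 + (9) = 10 (no discrepancy)
11. x = 6 + (-2) = 4, y = 10 + (-3) = 7 (matches)
12. x = 4 + (8) = 12, y = 7 + (1) = 8 (same as recorded)
13. x = 12 + (7) = 19, y = 8 + (5) = 13 (the recorded entry deviates here)
The audit stops at step 13: the recorded entry is wrong and should be y = 13.

step 13, y = 13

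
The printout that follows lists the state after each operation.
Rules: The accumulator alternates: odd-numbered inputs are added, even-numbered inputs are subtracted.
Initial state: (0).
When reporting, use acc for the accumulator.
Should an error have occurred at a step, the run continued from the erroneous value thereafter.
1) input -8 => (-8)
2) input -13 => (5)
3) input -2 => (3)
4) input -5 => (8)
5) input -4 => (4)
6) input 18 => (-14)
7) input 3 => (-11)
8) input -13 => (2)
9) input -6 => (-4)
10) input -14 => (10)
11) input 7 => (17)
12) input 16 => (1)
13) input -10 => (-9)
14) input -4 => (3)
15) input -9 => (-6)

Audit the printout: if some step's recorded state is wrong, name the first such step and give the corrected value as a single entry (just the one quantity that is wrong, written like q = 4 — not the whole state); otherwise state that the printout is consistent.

1. acc = 0 + -8 = -8 (exactly as logged)
2. acc = -8 - -13 = 5 (consistent with the printout)
3. acc = 5 + -2 = 3 (verified)
4. acc = 3 - -5 = 8 (agrees with the printout)
5. acc = 8 + -4 = 4 (no discrepancy)
6. acc = 4 - 18 = -14 (consistent with the printout)
7. acc = -14 + 3 = -11 (consistent with the printout)
8. acc = -11 - -13 = 2 (exactly as logged)
9. acc = 2 + -6 = -4 (in agreement)
10. acc = -4 - -14 = 10 (matches)
11. acc = 10 + 7 = 17 (checks out)
12. acc = 17 - 16 = 1 (in agreement)
13. acc = 1 + -10 = -9 (exactly as logged)
14. acc = -9 - -4 = -5 (the recorded entry deviates here)
The audit stops at step 14: the recorded entry is wrong and should be acc = -5.

step 14, acc = -5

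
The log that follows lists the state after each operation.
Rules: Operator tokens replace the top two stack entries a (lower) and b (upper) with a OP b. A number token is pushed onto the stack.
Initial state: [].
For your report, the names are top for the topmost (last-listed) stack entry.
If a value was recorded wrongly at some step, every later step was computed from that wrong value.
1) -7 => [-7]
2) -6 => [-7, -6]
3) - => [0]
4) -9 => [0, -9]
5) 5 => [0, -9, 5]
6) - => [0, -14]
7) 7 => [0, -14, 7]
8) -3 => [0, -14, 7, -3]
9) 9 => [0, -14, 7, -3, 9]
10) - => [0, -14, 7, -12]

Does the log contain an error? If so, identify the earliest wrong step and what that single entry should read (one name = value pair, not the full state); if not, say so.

step 3, top = -1

Step 1: push -7: top = -7 — confirmed correct.
Step 2: push -6: top = -6 — matches.
Step 3: -7 - -6 = -1 — this is not what the log shows.
First incorrect step: 3; the correct value is top = -1.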